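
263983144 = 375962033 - 111978889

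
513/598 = 513/598 = 0.86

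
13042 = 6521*2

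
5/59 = 5/59 = 0.08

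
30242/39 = 30242/39 = 775.44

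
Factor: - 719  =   - 719^1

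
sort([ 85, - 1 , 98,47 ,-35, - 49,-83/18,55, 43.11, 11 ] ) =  [ - 49 , - 35, - 83/18, - 1, 11 , 43.11,47, 55,85,98]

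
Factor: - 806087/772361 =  - 17^(- 1 )*45433^( - 1)*806087^1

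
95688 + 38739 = 134427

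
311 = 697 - 386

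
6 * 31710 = 190260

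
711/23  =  711/23 = 30.91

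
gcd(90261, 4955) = 1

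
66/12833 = 66/12833 = 0.01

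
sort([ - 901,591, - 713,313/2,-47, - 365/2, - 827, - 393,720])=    [ - 901, - 827, - 713,-393,  -  365/2, - 47, 313/2, 591,720]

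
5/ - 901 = -1+896/901=-0.01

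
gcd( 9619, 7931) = 1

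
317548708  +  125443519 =442992227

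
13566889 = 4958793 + 8608096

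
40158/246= 6693/41 = 163.24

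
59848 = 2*29924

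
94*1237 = 116278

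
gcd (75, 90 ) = 15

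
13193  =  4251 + 8942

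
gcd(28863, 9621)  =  9621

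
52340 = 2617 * 20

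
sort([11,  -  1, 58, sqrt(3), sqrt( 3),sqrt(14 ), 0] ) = [  -  1,0,sqrt( 3 ), sqrt(3),sqrt(14 ),  11, 58]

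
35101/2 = 35101/2 = 17550.50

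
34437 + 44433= 78870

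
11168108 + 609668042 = 620836150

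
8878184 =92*96502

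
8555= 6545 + 2010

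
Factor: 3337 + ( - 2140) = 1197 = 3^2*7^1*19^1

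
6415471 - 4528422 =1887049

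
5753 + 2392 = 8145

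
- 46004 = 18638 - 64642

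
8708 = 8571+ 137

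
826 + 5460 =6286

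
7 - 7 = 0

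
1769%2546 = 1769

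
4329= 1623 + 2706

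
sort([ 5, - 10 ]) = [- 10,5 ]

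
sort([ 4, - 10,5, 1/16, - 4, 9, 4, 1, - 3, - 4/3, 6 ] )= [ - 10,-4, - 3, - 4/3,1/16,1, 4, 4,5, 6 , 9]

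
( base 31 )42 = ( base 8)176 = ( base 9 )150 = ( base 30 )46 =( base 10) 126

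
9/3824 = 9/3824 = 0.00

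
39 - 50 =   -  11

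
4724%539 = 412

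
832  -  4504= -3672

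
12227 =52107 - 39880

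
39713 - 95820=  -56107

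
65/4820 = 13/964  =  0.01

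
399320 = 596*670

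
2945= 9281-6336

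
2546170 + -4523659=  - 1977489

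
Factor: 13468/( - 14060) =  -91/95 =- 5^( - 1 )  *  7^1*13^1*19^( - 1 )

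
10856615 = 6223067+4633548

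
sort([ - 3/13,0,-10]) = [ - 10,-3/13,0] 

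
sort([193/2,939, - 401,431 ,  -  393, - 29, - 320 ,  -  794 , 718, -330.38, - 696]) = [ - 794, - 696,-401, - 393, - 330.38, - 320, - 29,  193/2,431,718,939]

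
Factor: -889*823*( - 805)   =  588975835 = 5^1*7^2*23^1*127^1*823^1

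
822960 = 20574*40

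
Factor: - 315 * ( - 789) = 248535 = 3^3*5^1*7^1 *263^1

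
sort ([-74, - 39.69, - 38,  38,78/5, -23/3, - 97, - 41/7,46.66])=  [  -  97, - 74, - 39.69, - 38, - 23/3, - 41/7,  78/5, 38,46.66]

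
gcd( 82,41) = 41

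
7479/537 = 13 + 166/179 =13.93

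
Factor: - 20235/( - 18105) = 19/17 = 17^(  -  1)*19^1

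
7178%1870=1568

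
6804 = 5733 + 1071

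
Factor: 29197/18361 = 97/61 = 61^( - 1) * 97^1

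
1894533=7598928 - 5704395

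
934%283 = 85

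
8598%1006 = 550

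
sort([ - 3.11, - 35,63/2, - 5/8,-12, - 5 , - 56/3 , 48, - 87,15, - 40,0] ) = [ - 87,-40, - 35, - 56/3, - 12 ,-5, - 3.11, - 5/8,  0,15, 63/2, 48 ]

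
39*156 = 6084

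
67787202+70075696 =137862898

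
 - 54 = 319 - 373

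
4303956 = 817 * 5268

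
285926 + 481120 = 767046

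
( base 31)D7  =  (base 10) 410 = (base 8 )632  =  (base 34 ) c2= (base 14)214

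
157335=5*31467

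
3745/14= 267+1/2 =267.50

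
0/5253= 0 = 0.00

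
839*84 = 70476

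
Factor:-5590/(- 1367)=2^1*5^1*13^1 * 43^1*1367^( - 1)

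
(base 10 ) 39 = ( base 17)25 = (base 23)1g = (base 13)30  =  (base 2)100111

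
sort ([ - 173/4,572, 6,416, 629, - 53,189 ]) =[ - 53, - 173/4, 6,189, 416, 572,629]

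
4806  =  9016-4210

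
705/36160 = 141/7232 =0.02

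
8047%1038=781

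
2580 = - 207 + 2787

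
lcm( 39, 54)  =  702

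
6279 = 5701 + 578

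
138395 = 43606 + 94789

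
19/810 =19/810 = 0.02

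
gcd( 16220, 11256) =4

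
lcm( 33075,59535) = 297675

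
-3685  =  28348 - 32033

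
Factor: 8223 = 3^1 * 2741^1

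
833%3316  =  833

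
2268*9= 20412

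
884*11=9724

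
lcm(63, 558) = 3906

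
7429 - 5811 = 1618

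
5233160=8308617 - 3075457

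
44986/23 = 44986/23 = 1955.91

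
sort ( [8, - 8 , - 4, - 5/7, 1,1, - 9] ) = [ - 9, - 8,-4, - 5/7,1, 1,  8]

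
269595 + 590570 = 860165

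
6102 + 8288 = 14390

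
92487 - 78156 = 14331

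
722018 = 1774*407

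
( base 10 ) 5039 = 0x13AF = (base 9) 6818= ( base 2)1001110101111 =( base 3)20220122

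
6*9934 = 59604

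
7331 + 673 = 8004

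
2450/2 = 1225=1225.00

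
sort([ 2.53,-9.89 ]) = [ - 9.89,2.53]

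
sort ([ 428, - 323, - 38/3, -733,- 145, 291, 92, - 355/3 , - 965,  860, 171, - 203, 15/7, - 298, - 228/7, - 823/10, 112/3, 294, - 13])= [ - 965,-733, - 323, - 298, - 203, - 145, - 355/3, -823/10, - 228/7, - 13, - 38/3, 15/7, 112/3,92,171,291,294, 428, 860 ]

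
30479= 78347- 47868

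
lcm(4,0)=0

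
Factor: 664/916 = 166/229=2^1 * 83^1*229^ (- 1) 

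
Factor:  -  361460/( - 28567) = 620/49 = 2^2*5^1*7^(-2)*31^1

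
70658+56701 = 127359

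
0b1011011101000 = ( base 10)5864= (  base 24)a48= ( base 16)16e8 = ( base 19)g4c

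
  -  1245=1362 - 2607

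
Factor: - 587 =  - 587^1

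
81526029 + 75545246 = 157071275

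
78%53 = 25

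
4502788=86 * 52358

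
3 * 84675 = 254025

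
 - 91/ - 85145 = 91/85145 = 0.00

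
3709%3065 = 644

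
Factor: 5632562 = 2^1*13^1*23^1*9419^1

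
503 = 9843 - 9340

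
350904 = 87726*4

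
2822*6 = 16932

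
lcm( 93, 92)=8556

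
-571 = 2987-3558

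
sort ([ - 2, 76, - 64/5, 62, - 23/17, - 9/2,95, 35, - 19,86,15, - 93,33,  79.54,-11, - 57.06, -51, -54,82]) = [-93, - 57.06, - 54,-51,  -  19, - 64/5, - 11, - 9/2, - 2, - 23/17,15,33,35, 62, 76,79.54,82, 86,95 ] 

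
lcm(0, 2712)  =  0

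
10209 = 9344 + 865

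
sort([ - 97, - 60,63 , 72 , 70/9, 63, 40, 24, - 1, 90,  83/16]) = [- 97, - 60, - 1 , 83/16,70/9, 24, 40,63  ,  63,  72,90] 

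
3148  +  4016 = 7164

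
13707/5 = 2741 + 2/5 = 2741.40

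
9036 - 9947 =-911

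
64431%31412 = 1607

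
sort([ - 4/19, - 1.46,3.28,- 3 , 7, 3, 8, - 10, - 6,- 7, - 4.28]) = [-10,-7,  -  6,  -  4.28 , - 3,- 1.46, - 4/19, 3 , 3.28, 7, 8] 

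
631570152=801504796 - 169934644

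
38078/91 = 418  +  40/91 = 418.44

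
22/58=11/29=0.38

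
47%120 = 47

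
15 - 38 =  - 23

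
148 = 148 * 1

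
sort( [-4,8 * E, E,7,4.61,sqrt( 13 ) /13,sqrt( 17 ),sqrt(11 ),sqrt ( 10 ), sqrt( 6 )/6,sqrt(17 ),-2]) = [-4,-2,sqrt(13) /13, sqrt(6) /6,  E,sqrt(10 ), sqrt(11),sqrt( 17), sqrt(17),4.61,7, 8*E]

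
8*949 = 7592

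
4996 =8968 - 3972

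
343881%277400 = 66481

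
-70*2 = -140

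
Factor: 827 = 827^1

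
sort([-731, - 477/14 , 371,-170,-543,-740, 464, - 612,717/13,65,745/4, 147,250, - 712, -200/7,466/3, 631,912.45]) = [ - 740, - 731, - 712, - 612,-543, - 170, - 477/14,- 200/7, 717/13,65,147,466/3,745/4, 250,371,464,631, 912.45]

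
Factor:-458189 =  - 458189^1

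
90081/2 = 45040 + 1/2 = 45040.50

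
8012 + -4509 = 3503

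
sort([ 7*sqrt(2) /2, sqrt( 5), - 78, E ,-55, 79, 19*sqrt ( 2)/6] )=[ - 78, - 55, sqrt ( 5), E, 19*sqrt(2 )/6, 7*sqrt( 2 )/2,79] 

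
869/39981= 869/39981 =0.02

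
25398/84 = 302 + 5/14 = 302.36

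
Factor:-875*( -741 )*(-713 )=-462291375 = - 3^1 *5^3*7^1*13^1  *  19^1*23^1*31^1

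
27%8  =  3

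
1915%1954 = 1915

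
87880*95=8348600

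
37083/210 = 176+ 41/70  =  176.59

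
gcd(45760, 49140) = 260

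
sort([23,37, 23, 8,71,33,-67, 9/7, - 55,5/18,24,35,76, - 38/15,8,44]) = [ -67,-55,  -  38/15,5/18,9/7,8,8,23,23,  24,33, 35 , 37,44,71,76]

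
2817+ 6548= 9365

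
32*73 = 2336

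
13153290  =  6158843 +6994447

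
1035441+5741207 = 6776648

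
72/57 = 24/19 = 1.26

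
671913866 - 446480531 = 225433335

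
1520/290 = 5 + 7/29 = 5.24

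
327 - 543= - 216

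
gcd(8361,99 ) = 9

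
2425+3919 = 6344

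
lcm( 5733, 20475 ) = 143325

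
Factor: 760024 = 2^3 * 95003^1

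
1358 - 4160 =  - 2802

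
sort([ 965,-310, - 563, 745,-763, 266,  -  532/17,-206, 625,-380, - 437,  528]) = [ - 763, - 563,- 437,-380,  -  310 ,-206, - 532/17,266,528, 625,745,965 ] 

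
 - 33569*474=-15911706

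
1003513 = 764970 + 238543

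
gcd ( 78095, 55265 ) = 5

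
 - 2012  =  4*( - 503 ) 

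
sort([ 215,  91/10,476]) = [91/10,215,476] 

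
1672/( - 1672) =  - 1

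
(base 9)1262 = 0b1110110011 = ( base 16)3B3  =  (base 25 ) 1CM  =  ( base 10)947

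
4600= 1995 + 2605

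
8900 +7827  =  16727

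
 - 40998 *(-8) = 327984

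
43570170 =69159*630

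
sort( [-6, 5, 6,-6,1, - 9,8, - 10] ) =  [ - 10,  -  9 ,  -  6, - 6, 1,5, 6,8 ] 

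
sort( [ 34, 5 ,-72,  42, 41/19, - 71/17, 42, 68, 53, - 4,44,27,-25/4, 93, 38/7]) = [ - 72,- 25/4, - 71/17, - 4,  41/19, 5, 38/7, 27, 34, 42 , 42,44,53, 68, 93 ]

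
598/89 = 598/89 = 6.72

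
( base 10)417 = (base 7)1134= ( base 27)FC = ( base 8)641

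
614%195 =29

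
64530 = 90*717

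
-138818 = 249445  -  388263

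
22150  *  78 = 1727700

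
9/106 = 9/106 = 0.08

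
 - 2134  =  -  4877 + 2743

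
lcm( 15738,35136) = 1510848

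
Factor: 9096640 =2^6 * 5^1*7^1*31^1 *131^1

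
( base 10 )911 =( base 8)1617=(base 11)759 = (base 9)1222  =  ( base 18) 2eb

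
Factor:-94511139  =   - 3^1*31503713^1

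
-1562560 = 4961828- 6524388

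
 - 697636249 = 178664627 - 876300876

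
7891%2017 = 1840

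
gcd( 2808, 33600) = 24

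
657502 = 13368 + 644134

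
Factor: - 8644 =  - 2^2*2161^1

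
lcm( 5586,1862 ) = 5586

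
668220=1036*645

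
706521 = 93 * 7597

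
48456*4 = 193824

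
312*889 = 277368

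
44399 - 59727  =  -15328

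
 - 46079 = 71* ( - 649 )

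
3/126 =1/42  =  0.02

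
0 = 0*86291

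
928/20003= 928/20003 = 0.05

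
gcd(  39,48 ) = 3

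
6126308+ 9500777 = 15627085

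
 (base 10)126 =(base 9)150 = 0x7e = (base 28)4E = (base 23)5B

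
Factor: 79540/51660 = 3^( - 2)*7^(-1 )*97^1= 97/63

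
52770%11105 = 8350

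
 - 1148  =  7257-8405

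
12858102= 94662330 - 81804228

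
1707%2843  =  1707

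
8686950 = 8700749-13799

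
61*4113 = 250893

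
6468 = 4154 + 2314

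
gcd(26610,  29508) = 6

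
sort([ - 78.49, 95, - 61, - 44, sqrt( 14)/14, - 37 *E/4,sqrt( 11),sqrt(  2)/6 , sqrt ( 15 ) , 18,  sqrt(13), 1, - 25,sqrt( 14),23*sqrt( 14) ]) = [ - 78.49, - 61 , - 44, - 37*E/4, - 25,sqrt( 2)/6,  sqrt( 14)/14 , 1,sqrt( 11),sqrt( 13 ), sqrt( 14),sqrt( 15),  18,23*sqrt( 14),95]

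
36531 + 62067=98598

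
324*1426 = 462024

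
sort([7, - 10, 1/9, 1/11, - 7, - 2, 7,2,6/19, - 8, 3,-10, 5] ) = [ - 10,-10, - 8, - 7, - 2, 1/11 , 1/9, 6/19,2, 3, 5,7, 7]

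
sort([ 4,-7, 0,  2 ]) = [ - 7,0, 2,4] 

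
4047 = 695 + 3352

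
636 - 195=441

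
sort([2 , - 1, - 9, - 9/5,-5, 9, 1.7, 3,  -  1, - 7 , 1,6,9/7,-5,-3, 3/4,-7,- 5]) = [ -9, - 7, - 7, - 5,  -  5 ,-5, - 3, - 9/5, - 1,  -  1, 3/4, 1,9/7 , 1.7,2,3, 6, 9]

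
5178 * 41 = 212298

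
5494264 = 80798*68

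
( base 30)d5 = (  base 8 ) 613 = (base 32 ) CB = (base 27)eh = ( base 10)395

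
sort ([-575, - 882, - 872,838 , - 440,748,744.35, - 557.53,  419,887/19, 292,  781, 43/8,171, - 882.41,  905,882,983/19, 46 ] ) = [ - 882.41, - 882, - 872, - 575,  -  557.53,  -  440,43/8, 46, 887/19, 983/19,171,292, 419, 744.35, 748,781, 838, 882,905] 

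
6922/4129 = 1 + 2793/4129 =1.68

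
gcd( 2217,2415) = 3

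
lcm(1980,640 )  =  63360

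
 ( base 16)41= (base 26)2D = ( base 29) 27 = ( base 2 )1000001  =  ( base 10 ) 65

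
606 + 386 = 992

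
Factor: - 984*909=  - 2^3*3^3*41^1 * 101^1= - 894456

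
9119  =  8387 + 732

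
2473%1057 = 359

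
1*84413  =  84413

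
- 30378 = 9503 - 39881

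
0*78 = 0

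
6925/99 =6925/99= 69.95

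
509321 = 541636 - 32315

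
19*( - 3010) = - 57190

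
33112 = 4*8278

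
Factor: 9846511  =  9846511^1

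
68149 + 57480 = 125629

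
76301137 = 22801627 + 53499510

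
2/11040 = 1/5520 = 0.00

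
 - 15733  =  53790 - 69523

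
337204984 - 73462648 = 263742336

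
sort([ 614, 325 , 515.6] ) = [ 325, 515.6,  614]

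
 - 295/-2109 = 295/2109 = 0.14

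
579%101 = 74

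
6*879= 5274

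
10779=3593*3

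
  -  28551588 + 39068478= 10516890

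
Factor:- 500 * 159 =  - 79500 = - 2^2 * 3^1*5^3*53^1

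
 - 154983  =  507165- 662148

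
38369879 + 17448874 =55818753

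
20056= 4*5014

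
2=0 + 2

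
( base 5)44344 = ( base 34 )2n5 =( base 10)3099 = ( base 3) 11020210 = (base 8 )6033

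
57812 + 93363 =151175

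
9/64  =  9/64 = 0.14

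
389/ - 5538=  - 389/5538 =- 0.07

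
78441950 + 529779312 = 608221262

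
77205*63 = 4863915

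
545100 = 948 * 575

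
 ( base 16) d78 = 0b110101111000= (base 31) 3I7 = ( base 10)3448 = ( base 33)35g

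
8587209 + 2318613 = 10905822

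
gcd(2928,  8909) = 1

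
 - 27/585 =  - 1+62/65 = - 0.05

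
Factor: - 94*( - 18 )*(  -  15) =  - 25380 = - 2^2 *3^3*5^1*47^1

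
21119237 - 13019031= 8100206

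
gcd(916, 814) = 2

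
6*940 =5640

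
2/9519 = 2/9519 =0.00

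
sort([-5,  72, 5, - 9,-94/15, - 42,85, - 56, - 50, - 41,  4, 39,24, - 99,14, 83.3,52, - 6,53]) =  [-99, - 56, - 50, - 42 , - 41, - 9,-94/15,- 6,- 5, 4, 5,14,24,39, 52, 53,72 , 83.3,  85 ]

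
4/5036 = 1/1259 = 0.00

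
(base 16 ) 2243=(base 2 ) 10001001000011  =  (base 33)81Q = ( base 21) JIE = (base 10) 8771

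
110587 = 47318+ 63269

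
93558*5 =467790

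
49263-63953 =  - 14690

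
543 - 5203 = - 4660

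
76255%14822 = 2145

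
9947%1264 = 1099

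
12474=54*231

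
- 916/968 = - 1 + 13/242= - 0.95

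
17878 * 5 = 89390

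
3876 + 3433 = 7309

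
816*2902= 2368032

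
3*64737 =194211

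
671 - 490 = 181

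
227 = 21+206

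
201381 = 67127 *3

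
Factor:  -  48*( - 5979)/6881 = 286992/6881 =2^4*3^2*7^( - 1) * 983^(-1)*1993^1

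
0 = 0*2047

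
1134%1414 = 1134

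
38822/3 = 38822/3 = 12940.67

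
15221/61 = 249+ 32/61 =249.52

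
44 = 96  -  52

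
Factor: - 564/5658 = -2^1*23^( - 1)*41^(-1 )*47^1 = -  94/943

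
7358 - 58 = 7300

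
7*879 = 6153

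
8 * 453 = 3624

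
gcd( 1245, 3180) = 15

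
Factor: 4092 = 2^2*3^1*11^1*31^1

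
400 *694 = 277600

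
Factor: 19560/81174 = 20/83 =2^2 * 5^1*83^(  -  1)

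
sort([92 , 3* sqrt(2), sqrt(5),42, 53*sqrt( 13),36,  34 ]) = [ sqrt(  5),  3*sqrt (2), 34 , 36, 42,92 , 53  *  sqrt( 13 ) ] 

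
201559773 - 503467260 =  - 301907487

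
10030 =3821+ 6209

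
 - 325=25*(  -  13)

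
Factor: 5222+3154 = 2^3 * 3^1*349^1 = 8376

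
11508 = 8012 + 3496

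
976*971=947696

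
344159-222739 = 121420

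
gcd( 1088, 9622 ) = 34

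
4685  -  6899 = -2214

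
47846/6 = 7974+1/3 = 7974.33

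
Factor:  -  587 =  - 587^1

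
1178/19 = 62= 62.00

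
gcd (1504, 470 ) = 94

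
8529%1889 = 973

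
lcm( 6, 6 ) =6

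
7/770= 1/110  =  0.01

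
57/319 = 57/319 =0.18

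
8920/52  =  2230/13 = 171.54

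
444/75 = 5 + 23/25 = 5.92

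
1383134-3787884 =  - 2404750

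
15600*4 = 62400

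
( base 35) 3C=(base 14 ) 85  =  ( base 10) 117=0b1110101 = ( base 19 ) 63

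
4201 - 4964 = -763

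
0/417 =0 =0.00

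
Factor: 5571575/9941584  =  2^( - 4)*5^2*107^( - 1)*5807^ (- 1)*222863^1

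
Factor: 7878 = 2^1*3^1*13^1  *  101^1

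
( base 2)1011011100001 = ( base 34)529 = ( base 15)1b07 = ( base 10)5857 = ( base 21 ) D5J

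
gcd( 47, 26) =1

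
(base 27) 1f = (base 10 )42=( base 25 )1h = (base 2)101010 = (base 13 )33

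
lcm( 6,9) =18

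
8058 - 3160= 4898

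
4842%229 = 33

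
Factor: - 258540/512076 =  - 155/307 = -  5^1*31^1*307^(-1 )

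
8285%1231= 899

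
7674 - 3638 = 4036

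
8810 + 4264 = 13074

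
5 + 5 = 10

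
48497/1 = 48497 = 48497.00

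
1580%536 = 508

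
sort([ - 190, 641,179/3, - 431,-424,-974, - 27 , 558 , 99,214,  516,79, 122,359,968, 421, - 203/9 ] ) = [-974 ,-431,-424, - 190, - 27,  -  203/9,179/3, 79, 99,122,214,359,421, 516,558,641, 968]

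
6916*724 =5007184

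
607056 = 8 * 75882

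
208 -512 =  - 304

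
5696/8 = 712 =712.00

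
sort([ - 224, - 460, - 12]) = [ - 460, - 224, - 12 ]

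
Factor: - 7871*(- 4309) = 33916139 = 17^1 * 31^1 * 139^1*463^1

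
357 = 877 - 520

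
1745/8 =218 + 1/8   =  218.12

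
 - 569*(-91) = 51779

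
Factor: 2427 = 3^1*809^1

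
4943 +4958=9901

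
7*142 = 994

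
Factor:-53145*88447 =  - 4700515815 =- 3^2*5^1*241^1*367^1*1181^1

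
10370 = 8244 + 2126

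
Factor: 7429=17^1*19^1*23^1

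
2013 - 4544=  -  2531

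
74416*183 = 13618128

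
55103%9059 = 749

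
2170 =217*10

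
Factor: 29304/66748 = 18/41 = 2^1*3^2*41^( - 1 ) 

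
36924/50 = 18462/25 = 738.48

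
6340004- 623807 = 5716197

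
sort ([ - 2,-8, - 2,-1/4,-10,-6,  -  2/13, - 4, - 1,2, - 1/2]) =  [ - 10, - 8, - 6, - 4, - 2, - 2, - 1, - 1/2, - 1/4, - 2/13, 2] 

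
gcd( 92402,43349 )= 1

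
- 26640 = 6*( - 4440)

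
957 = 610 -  - 347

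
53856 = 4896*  11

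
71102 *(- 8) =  - 568816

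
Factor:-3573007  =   - 19^1*383^1*491^1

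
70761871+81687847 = 152449718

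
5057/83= 60+ 77/83 = 60.93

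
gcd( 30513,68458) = 1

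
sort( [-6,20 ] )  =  [ - 6,20]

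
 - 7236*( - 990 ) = 7163640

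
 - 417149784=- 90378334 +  - 326771450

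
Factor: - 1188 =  - 2^2*3^3*11^1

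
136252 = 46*2962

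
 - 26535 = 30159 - 56694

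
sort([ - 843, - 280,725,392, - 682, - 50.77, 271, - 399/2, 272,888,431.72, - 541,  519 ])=[ - 843, - 682, - 541,  -  280,  -  399/2, - 50.77, 271,272,  392,431.72,519,725,888] 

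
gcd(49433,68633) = 1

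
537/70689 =179/23563 = 0.01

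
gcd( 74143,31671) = 1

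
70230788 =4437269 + 65793519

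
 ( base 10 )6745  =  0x1A59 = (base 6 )51121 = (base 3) 100020211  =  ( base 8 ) 15131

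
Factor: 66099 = 3^1 * 11^1 * 2003^1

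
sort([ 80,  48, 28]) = [28,48,  80 ] 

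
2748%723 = 579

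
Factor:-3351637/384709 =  - 13^( - 1)*101^(- 1 ) * 293^( - 1 ) * 3351637^1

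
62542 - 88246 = - 25704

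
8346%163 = 33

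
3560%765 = 500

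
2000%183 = 170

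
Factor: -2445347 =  - 2445347^1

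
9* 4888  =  43992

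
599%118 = 9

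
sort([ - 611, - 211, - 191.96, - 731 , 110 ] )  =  [  -  731, - 611, - 211, - 191.96, 110]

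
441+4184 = 4625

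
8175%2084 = 1923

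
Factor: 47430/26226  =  5^1*17^1*47^ (-1) = 85/47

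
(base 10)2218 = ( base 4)202222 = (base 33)217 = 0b100010101010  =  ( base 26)378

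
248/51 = 248/51 = 4.86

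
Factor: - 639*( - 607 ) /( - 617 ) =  - 3^2*71^1*607^1*617^( - 1 ) = - 387873/617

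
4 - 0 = 4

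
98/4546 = 49/2273 = 0.02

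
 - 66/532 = -1 + 233/266 = - 0.12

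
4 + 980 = 984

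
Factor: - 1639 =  - 11^1*149^1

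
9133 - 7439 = 1694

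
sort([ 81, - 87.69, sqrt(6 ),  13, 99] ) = [-87.69,sqrt( 6 ),13 , 81 , 99]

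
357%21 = 0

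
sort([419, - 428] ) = [ - 428, 419] 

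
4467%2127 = 213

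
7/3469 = 7/3469 = 0.00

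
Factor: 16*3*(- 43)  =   - 2064 = -2^4 * 3^1*43^1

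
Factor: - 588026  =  - 2^1*294013^1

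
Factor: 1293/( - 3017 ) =- 3^1 * 7^( - 1)=-3/7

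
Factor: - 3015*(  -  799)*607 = 3^2*5^1 * 17^1 * 47^1*67^1*607^1 = 1462253895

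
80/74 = 40/37  =  1.08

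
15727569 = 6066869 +9660700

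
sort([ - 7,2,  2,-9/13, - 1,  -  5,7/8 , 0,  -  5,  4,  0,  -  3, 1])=[  -  7 , - 5, - 5 ,  -  3, - 1,-9/13,  0,  0 , 7/8,1,2,2,  4]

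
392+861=1253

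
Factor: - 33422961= - 3^1*11^1 * 13^3*461^1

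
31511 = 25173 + 6338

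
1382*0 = 0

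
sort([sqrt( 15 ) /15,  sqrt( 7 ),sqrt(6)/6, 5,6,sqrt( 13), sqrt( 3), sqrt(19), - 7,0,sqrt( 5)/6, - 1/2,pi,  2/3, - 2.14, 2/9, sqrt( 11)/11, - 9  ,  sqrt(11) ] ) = [-9, - 7 , - 2.14, - 1/2,0,2/9,sqrt( 15)/15,  sqrt(11)/11,sqrt( 5)/6,sqrt(6)/6,2/3,sqrt(3 ) , sqrt( 7), pi,sqrt( 11 ), sqrt(13),sqrt (19 ),5,  6 ] 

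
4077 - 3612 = 465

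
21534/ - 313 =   -  69 + 63/313 = -68.80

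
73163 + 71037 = 144200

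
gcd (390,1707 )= 3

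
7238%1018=112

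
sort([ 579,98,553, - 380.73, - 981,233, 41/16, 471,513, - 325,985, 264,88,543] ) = [ - 981, - 380.73, - 325, 41/16, 88,98, 233, 264 , 471,513,543,553, 579,  985 ]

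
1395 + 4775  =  6170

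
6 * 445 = 2670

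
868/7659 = 868/7659 = 0.11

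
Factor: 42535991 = 59^1*163^1*4423^1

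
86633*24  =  2079192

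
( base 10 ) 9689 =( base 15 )2D0E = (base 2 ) 10010111011001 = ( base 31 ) a2h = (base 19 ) 17fi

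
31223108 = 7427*4204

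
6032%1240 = 1072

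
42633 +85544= 128177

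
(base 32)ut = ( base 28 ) 179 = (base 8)1735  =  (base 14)509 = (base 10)989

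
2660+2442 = 5102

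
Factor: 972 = 2^2*3^5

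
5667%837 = 645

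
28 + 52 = 80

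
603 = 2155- 1552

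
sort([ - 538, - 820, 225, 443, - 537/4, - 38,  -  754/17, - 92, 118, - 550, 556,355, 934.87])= [ - 820, - 550, - 538, - 537/4,  -  92, - 754/17, - 38,118,225, 355,  443,556,934.87 ] 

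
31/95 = 31/95 = 0.33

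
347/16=347/16 = 21.69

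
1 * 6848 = 6848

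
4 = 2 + 2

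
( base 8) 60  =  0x30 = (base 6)120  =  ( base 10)48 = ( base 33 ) 1f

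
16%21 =16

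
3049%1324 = 401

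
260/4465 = 52/893 = 0.06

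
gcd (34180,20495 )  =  5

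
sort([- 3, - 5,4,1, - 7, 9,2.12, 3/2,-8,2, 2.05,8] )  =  [ - 8, - 7,  -  5, - 3,1,3/2,2,2.05,2.12,4,8,9]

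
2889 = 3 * 963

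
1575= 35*45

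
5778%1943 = 1892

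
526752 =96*5487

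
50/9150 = 1/183 = 0.01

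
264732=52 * 5091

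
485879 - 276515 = 209364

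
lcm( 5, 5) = 5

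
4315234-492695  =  3822539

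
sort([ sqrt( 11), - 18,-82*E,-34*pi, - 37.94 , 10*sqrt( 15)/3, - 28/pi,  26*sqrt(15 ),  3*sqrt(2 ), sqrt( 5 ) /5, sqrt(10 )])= [ - 82 * E, - 34*pi, - 37.94, - 18, - 28/pi,sqrt( 5 ) /5, sqrt (10 ),sqrt( 11 ),3 * sqrt(2 ), 10*sqrt( 15)/3,26*sqrt(15 )]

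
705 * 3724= 2625420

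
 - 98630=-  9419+-89211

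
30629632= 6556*4672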